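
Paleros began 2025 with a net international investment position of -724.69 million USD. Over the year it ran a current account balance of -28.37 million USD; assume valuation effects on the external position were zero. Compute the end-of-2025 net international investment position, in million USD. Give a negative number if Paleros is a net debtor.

-753.06

With no valuation effects, change in NIIP = current account = -28.37
End-of-year NIIP = -724.69 + (-28.37) = -753.06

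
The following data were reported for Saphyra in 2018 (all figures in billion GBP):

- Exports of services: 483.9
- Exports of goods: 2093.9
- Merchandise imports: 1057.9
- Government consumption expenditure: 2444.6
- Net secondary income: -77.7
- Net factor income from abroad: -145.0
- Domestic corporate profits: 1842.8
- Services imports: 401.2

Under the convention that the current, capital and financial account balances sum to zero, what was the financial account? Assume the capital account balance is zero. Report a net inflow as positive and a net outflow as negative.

Goods balance = 2093.9 - 1057.9 = 1036.0
Services balance = 483.9 - 401.2 = 82.7
Trade balance (goods + services) = 1036.0 + 82.7 = 1118.7
Net primary income = -145.0
Net secondary income = -77.7
Current account = 1118.7 + (-145.0) + (-77.7) = 896.0
Financial account = -(896.0) = -896.0

-896.0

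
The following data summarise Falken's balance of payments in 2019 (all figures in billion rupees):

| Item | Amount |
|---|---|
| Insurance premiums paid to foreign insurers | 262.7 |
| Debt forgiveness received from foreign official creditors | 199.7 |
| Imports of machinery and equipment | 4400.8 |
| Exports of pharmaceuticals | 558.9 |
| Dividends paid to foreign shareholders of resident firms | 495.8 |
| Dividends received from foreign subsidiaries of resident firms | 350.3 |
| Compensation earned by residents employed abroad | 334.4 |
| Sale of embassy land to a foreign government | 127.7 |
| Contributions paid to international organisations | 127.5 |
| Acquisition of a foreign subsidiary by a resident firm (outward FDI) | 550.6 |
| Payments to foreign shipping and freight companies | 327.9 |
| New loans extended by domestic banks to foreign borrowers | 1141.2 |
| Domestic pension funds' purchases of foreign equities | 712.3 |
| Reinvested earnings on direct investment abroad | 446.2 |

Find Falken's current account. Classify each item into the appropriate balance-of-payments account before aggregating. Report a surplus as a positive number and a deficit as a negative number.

Goods: -4400.8 + 558.9 = -3841.9
Services: -262.7 - 327.9 = -590.6
Primary income: 446.2 + 350.3 - 495.8 + 334.4 = 635.1
Secondary income: -127.5
Current account = (-3841.9) + (-590.6) + 635.1 + (-127.5) = -3924.9
(Excluded from the current account — capital account: debt forgiveness received from foreign official creditors 199.7, sale of embassy land to a foreign government 127.7; financial account: acquisition of a foreign subsidiary by a resident firm (outward FDI) 550.6, new loans extended by domestic banks to foreign borrowers 1141.2, domestic pension funds' purchases of foreign equities 712.3.)

-3924.9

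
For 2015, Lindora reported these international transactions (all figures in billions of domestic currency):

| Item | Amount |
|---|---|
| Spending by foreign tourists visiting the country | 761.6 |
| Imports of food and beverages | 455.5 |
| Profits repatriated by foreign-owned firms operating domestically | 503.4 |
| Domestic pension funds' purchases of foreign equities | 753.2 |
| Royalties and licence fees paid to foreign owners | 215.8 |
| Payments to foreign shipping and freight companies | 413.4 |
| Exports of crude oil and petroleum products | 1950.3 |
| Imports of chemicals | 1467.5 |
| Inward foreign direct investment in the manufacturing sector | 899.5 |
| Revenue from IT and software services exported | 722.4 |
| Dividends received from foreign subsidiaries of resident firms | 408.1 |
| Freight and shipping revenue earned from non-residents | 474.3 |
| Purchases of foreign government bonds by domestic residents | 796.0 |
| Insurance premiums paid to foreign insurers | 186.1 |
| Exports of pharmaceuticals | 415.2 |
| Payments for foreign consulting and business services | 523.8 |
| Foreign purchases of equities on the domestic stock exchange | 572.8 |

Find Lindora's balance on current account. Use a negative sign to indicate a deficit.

Goods: -1467.5 + 1950.3 + 415.2 - 455.5 = 442.5
Services: 761.6 - 413.4 - 215.8 - 523.8 + 474.3 + 722.4 - 186.1 = 619.2
Primary income: -503.4 + 408.1 = -95.3
Current account = 442.5 + 619.2 + (-95.3) = 966.4
(Excluded from the current account — financial account: domestic pension funds' purchases of foreign equities 753.2, inward foreign direct investment in the manufacturing sector 899.5, purchases of foreign government bonds by domestic residents 796.0, foreign purchases of equities on the domestic stock exchange 572.8.)

966.4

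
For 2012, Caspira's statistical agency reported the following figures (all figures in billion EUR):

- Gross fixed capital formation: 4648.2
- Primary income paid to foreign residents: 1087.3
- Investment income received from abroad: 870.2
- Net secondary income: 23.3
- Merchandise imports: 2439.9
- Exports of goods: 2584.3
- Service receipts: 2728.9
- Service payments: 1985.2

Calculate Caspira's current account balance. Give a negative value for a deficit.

694.3

Goods balance = 2584.3 - 2439.9 = 144.4
Services balance = 2728.9 - 1985.2 = 743.7
Trade balance (goods + services) = 144.4 + 743.7 = 888.1
Net primary income = 870.2 - 1087.3 = -217.1
Net secondary income = 23.3
Current account = 888.1 + (-217.1) + 23.3 = 694.3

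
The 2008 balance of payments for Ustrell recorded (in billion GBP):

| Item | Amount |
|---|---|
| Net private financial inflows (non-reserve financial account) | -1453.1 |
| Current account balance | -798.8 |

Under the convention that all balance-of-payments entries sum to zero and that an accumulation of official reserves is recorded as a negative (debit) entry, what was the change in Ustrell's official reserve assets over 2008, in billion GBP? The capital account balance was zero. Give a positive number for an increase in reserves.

Official reserve transactions balance = -((-798.8) + (-1453.1)) = 2251.9
An accumulation of reserves is recorded as a debit (negative entry), so the change in the stock of reserves is the negative of that balance.
Change in official reserves = -(2251.9) = -2251.9

-2251.9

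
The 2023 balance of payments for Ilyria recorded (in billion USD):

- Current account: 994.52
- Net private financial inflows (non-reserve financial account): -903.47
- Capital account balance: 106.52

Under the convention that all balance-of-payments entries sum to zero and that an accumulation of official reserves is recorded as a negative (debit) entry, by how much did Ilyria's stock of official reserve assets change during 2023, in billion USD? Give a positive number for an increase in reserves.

197.57

Official reserve transactions balance = -(994.52 + 106.52 + (-903.47)) = -197.57
An accumulation of reserves is recorded as a debit (negative entry), so the change in the stock of reserves is the negative of that balance.
Change in official reserves = -(-197.57) = 197.57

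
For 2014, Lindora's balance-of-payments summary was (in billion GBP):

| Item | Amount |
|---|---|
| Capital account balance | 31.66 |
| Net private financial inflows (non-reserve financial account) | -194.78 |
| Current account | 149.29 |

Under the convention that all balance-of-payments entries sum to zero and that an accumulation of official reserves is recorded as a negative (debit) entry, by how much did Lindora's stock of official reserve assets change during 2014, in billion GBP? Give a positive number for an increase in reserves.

Official reserve transactions balance = -(149.29 + 31.66 + (-194.78)) = 13.83
An accumulation of reserves is recorded as a debit (negative entry), so the change in the stock of reserves is the negative of that balance.
Change in official reserves = -(13.83) = -13.83

-13.83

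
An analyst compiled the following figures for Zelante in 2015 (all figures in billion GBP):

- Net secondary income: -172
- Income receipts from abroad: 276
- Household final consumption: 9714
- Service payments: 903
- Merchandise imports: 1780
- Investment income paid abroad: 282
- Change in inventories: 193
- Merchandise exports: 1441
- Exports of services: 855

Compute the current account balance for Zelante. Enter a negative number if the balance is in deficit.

-565

Goods balance = 1441 - 1780 = -339
Services balance = 855 - 903 = -48
Trade balance (goods + services) = -339 + (-48) = -387
Net primary income = 276 - 282 = -6
Net secondary income = -172
Current account = -387 + (-6) + (-172) = -565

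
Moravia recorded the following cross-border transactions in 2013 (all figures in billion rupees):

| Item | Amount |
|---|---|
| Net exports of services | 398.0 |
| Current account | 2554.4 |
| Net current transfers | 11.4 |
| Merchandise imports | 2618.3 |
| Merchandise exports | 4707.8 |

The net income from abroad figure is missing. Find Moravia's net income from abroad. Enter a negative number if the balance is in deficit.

55.5

Current account = goods balance + services balance + net primary income + net secondary income
Sum of the known components = 2498.9
Net income from abroad = CA - (known components) = 2554.4 - 2498.9 = 55.5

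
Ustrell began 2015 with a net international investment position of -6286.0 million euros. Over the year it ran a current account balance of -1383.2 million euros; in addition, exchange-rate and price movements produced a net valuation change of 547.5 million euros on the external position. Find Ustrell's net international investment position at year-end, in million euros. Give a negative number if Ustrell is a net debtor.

-7121.7

Change in NIIP = current account + net valuation change = -1383.2 + 547.5 = -835.7
End-of-year NIIP = -6286.0 + (-835.7) = -7121.7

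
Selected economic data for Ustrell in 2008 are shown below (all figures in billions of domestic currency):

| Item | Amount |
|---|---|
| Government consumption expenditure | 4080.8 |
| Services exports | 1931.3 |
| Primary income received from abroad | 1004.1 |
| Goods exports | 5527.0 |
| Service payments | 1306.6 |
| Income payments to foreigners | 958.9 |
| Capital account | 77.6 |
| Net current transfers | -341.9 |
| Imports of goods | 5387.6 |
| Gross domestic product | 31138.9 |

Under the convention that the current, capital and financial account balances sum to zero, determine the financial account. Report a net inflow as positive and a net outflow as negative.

-545.0

Goods balance = 5527.0 - 5387.6 = 139.4
Services balance = 1931.3 - 1306.6 = 624.7
Trade balance (goods + services) = 139.4 + 624.7 = 764.1
Net primary income = 1004.1 - 958.9 = 45.2
Net secondary income = -341.9
Current account = 764.1 + 45.2 + (-341.9) = 467.4
Financial account = -(467.4 + 77.6) = -545.0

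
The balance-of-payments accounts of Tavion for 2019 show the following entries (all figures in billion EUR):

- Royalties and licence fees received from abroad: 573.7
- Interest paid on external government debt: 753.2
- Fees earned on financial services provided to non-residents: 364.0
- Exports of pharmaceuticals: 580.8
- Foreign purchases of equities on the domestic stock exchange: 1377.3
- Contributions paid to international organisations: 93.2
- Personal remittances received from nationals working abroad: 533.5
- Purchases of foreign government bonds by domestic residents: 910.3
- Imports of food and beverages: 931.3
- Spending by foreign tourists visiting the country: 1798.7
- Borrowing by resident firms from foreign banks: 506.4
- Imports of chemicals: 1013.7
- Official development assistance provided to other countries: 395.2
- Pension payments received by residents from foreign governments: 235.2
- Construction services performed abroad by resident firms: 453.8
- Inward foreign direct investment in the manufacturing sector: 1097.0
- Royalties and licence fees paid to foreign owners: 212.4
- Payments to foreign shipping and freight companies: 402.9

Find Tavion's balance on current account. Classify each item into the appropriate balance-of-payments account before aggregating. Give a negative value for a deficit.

Goods: 580.8 - 1013.7 - 931.3 = -1364.2
Services: 453.8 + 573.7 - 402.9 - 212.4 + 364.0 + 1798.7 = 2574.9
Primary income: -753.2
Secondary income: 533.5 + 235.2 - 395.2 - 93.2 = 280.3
Current account = (-1364.2) + 2574.9 + (-753.2) + 280.3 = 737.8
(Excluded from the current account — financial account: foreign purchases of equities on the domestic stock exchange 1377.3, purchases of foreign government bonds by domestic residents 910.3, borrowing by resident firms from foreign banks 506.4, inward foreign direct investment in the manufacturing sector 1097.0.)

737.8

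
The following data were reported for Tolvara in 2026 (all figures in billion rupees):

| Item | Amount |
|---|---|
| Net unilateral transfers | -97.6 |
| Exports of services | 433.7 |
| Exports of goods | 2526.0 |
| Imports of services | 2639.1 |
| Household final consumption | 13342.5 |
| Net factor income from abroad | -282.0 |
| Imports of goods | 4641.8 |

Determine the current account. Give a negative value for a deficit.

Goods balance = 2526.0 - 4641.8 = -2115.8
Services balance = 433.7 - 2639.1 = -2205.4
Trade balance (goods + services) = -2115.8 + (-2205.4) = -4321.2
Net primary income = -282.0
Net secondary income = -97.6
Current account = -4321.2 + (-282.0) + (-97.6) = -4700.8

-4700.8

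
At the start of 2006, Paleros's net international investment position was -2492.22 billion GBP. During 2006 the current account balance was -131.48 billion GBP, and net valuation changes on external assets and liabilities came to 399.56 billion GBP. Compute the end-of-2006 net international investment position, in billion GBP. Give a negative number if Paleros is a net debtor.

-2224.14

Change in NIIP = current account + net valuation change = -131.48 + 399.56 = 268.08
End-of-year NIIP = -2492.22 + 268.08 = -2224.14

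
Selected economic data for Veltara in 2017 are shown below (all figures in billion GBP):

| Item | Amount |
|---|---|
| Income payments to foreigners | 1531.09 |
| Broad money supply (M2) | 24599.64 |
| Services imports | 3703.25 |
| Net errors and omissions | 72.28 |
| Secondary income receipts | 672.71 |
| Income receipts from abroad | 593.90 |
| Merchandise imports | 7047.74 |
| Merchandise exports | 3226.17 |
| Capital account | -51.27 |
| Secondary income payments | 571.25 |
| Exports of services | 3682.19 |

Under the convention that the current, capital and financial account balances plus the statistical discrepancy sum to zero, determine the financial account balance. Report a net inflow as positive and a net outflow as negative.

Goods balance = 3226.17 - 7047.74 = -3821.57
Services balance = 3682.19 - 3703.25 = -21.06
Trade balance (goods + services) = -3821.57 + (-21.06) = -3842.63
Net primary income = 593.90 - 1531.09 = -937.19
Net secondary income = 672.71 - 571.25 = 101.46
Current account = -3842.63 + (-937.19) + 101.46 = -4678.36
Financial account = -(-4678.36 + (-51.27) + 72.28) = 4657.35

4657.35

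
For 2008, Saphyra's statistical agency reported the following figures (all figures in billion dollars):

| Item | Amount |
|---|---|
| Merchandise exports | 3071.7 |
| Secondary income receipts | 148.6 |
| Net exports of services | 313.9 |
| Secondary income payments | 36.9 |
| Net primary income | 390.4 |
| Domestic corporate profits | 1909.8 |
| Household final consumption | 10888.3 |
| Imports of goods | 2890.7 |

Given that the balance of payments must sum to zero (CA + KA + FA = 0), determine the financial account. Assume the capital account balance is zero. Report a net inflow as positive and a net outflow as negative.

-997.0

Goods balance = 3071.7 - 2890.7 = 181.0
Services balance = 313.9
Trade balance (goods + services) = 181.0 + 313.9 = 494.9
Net primary income = 390.4
Net secondary income = 148.6 - 36.9 = 111.7
Current account = 494.9 + 390.4 + 111.7 = 997.0
Financial account = -(997.0) = -997.0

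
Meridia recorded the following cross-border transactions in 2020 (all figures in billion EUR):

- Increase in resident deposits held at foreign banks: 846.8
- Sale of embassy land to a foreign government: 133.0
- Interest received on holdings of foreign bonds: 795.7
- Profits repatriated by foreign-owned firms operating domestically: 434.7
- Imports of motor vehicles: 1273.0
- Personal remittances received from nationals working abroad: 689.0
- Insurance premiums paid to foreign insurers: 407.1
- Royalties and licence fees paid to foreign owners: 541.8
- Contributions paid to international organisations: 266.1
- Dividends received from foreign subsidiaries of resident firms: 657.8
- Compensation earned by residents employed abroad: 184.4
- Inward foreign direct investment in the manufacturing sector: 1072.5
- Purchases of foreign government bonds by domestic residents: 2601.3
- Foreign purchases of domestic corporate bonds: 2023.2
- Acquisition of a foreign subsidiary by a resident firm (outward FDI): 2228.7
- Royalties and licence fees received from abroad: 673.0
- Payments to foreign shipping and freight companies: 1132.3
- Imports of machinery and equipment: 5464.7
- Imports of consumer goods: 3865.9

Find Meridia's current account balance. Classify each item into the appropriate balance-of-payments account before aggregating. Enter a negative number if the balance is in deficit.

-10385.7

Goods: -1273.0 - 5464.7 - 3865.9 = -10603.6
Services: -1132.3 + 673.0 - 541.8 - 407.1 = -1408.2
Primary income: 184.4 + 657.8 - 434.7 + 795.7 = 1203.2
Secondary income: 689.0 - 266.1 = 422.9
Current account = (-10603.6) + (-1408.2) + 1203.2 + 422.9 = -10385.7
(Excluded from the current account — financial account: increase in resident deposits held at foreign banks 846.8, inward foreign direct investment in the manufacturing sector 1072.5, purchases of foreign government bonds by domestic residents 2601.3, foreign purchases of domestic corporate bonds 2023.2, acquisition of a foreign subsidiary by a resident firm (outward FDI) 2228.7; capital account: sale of embassy land to a foreign government 133.0.)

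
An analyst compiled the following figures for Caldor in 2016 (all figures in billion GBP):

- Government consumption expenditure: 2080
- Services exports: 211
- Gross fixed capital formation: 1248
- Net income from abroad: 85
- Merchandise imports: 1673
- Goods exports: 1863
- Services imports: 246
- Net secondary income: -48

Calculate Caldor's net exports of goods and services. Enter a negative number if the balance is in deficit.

155

Goods balance = 1863 - 1673 = 190
Services balance = 211 - 246 = -35
Trade balance (goods + services) = 190 + (-35) = 155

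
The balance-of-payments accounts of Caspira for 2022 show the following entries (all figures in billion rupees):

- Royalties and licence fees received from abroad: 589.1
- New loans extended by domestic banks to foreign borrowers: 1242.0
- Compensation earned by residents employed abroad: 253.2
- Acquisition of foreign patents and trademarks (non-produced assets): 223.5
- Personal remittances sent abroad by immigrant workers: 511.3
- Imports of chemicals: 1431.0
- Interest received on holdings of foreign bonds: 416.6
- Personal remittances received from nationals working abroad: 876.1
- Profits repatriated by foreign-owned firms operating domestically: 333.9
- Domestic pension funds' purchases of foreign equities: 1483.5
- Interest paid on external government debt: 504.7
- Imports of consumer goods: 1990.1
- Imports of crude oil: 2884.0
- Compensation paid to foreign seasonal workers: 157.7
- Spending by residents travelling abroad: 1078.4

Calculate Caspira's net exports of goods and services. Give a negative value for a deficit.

Goods: -1431.0 - 2884.0 - 1990.1 = -6305.1
Services: 589.1 - 1078.4 = -489.3
Trade balance = -6305.1 + (-489.3) = -6794.4
(Excluded from the trade balance — financial account: new loans extended by domestic banks to foreign borrowers 1242.0, domestic pension funds' purchases of foreign equities 1483.5; primary income: compensation earned by residents employed abroad 253.2, interest received on holdings of foreign bonds 416.6, profits repatriated by foreign-owned firms operating domestically 333.9, interest paid on external government debt 504.7, compensation paid to foreign seasonal workers 157.7; capital account: acquisition of foreign patents and trademarks (non-produced assets) 223.5; secondary income: personal remittances sent abroad by immigrant workers 511.3, personal remittances received from nationals working abroad 876.1.)

-6794.4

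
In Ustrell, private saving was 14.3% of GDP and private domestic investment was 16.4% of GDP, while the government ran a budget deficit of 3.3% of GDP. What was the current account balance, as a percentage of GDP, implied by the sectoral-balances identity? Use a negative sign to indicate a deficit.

By the sectoral-balances identity, CA = (S_private - I) + (T - G).
Private balance = 14.3 - 16.4 = -2.1
Government balance (T - G) = -3.3
CA = -2.1 + (-3.3) = -5.4

-5.4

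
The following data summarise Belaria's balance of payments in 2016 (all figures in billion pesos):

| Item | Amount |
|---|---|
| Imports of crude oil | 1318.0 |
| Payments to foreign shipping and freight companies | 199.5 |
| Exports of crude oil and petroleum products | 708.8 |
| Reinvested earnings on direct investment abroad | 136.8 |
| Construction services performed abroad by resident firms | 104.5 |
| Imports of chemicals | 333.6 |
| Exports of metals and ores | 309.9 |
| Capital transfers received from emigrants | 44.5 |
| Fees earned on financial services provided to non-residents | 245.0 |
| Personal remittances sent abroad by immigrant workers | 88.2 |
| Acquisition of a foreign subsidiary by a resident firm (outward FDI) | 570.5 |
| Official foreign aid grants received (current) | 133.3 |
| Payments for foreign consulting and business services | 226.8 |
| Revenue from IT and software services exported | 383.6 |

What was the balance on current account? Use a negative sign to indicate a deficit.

-144.2

Goods: -333.6 - 1318.0 + 708.8 + 309.9 = -632.9
Services: 383.6 + 245.0 - 199.5 + 104.5 - 226.8 = 306.8
Primary income: 136.8
Secondary income: 133.3 - 88.2 = 45.1
Current account = (-632.9) + 306.8 + 136.8 + 45.1 = -144.2
(Excluded from the current account — capital account: capital transfers received from emigrants 44.5; financial account: acquisition of a foreign subsidiary by a resident firm (outward FDI) 570.5.)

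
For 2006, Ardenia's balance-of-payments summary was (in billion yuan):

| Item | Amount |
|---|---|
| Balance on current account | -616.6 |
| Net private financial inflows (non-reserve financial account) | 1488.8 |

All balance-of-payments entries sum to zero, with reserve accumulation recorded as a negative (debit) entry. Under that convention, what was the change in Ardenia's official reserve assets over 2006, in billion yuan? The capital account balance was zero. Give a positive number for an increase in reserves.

Official reserve transactions balance = -((-616.6) + 1488.8) = -872.2
An accumulation of reserves is recorded as a debit (negative entry), so the change in the stock of reserves is the negative of that balance.
Change in official reserves = -(-872.2) = 872.2

872.2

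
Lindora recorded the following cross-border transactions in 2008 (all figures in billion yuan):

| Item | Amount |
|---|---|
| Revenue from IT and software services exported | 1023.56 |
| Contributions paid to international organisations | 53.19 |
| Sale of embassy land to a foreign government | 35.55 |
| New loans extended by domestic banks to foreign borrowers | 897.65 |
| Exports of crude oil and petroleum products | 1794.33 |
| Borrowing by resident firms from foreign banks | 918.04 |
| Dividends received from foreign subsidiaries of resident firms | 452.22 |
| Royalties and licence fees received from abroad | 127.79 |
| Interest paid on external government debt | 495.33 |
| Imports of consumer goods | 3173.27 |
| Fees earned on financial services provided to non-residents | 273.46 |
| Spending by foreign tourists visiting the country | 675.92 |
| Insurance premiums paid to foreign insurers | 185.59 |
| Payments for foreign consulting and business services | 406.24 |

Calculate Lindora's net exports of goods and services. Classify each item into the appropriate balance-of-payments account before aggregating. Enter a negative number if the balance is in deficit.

129.96

Goods: 1794.33 - 3173.27 = -1378.94
Services: -406.24 + 1023.56 + 675.92 - 185.59 + 127.79 + 273.46 = 1508.90
Trade balance = -1378.94 + 1508.90 = 129.96
(Excluded from the trade balance — secondary income: contributions paid to international organisations 53.19; capital account: sale of embassy land to a foreign government 35.55; financial account: new loans extended by domestic banks to foreign borrowers 897.65, borrowing by resident firms from foreign banks 918.04; primary income: dividends received from foreign subsidiaries of resident firms 452.22, interest paid on external government debt 495.33.)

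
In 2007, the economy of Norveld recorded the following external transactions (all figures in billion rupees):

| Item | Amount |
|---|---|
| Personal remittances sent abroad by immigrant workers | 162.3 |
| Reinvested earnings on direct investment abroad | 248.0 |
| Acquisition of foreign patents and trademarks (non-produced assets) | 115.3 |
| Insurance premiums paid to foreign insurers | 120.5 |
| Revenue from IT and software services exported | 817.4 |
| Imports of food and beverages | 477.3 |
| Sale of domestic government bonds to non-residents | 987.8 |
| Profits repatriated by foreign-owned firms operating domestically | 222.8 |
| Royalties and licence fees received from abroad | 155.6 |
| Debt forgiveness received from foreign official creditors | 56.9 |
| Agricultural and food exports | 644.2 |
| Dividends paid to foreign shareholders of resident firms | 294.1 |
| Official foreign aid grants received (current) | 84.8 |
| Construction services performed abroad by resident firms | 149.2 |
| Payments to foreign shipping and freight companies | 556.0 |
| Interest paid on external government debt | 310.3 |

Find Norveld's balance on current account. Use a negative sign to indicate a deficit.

-44.1

Goods: -477.3 + 644.2 = 166.9
Services: 155.6 + 149.2 + 817.4 - 556.0 - 120.5 = 445.7
Primary income: -310.3 - 222.8 - 294.1 + 248.0 = -579.2
Secondary income: 84.8 - 162.3 = -77.5
Current account = 166.9 + 445.7 + (-579.2) + (-77.5) = -44.1
(Excluded from the current account — capital account: acquisition of foreign patents and trademarks (non-produced assets) 115.3, debt forgiveness received from foreign official creditors 56.9; financial account: sale of domestic government bonds to non-residents 987.8.)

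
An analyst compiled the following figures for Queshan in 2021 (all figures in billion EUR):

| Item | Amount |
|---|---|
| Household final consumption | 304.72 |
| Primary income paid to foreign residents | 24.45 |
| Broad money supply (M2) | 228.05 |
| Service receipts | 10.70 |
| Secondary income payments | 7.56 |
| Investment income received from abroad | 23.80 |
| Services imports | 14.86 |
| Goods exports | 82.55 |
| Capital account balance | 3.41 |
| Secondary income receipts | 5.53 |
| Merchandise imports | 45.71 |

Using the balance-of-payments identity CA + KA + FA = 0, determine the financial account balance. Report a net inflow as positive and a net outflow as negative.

Goods balance = 82.55 - 45.71 = 36.84
Services balance = 10.70 - 14.86 = -4.16
Trade balance (goods + services) = 36.84 + (-4.16) = 32.68
Net primary income = 23.80 - 24.45 = -0.65
Net secondary income = 5.53 - 7.56 = -2.03
Current account = 32.68 + (-0.65) + (-2.03) = 30.00
Financial account = -(30.00 + 3.41) = -33.41

-33.41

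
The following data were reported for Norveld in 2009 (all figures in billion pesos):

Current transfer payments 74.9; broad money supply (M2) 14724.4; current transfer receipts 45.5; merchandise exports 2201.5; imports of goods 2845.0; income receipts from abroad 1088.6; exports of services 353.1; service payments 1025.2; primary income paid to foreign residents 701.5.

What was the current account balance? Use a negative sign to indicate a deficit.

Goods balance = 2201.5 - 2845.0 = -643.5
Services balance = 353.1 - 1025.2 = -672.1
Trade balance (goods + services) = -643.5 + (-672.1) = -1315.6
Net primary income = 1088.6 - 701.5 = 387.1
Net secondary income = 45.5 - 74.9 = -29.4
Current account = -1315.6 + 387.1 + (-29.4) = -957.9

-957.9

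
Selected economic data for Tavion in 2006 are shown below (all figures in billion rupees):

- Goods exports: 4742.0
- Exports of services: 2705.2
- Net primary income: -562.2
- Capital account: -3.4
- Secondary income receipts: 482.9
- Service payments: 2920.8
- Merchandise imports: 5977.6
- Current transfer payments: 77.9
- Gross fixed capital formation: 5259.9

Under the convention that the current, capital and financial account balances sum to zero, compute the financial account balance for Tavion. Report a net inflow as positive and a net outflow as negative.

Goods balance = 4742.0 - 5977.6 = -1235.6
Services balance = 2705.2 - 2920.8 = -215.6
Trade balance (goods + services) = -1235.6 + (-215.6) = -1451.2
Net primary income = -562.2
Net secondary income = 482.9 - 77.9 = 405.0
Current account = -1451.2 + (-562.2) + 405.0 = -1608.4
Financial account = -(-1608.4 + (-3.4)) = 1611.8

1611.8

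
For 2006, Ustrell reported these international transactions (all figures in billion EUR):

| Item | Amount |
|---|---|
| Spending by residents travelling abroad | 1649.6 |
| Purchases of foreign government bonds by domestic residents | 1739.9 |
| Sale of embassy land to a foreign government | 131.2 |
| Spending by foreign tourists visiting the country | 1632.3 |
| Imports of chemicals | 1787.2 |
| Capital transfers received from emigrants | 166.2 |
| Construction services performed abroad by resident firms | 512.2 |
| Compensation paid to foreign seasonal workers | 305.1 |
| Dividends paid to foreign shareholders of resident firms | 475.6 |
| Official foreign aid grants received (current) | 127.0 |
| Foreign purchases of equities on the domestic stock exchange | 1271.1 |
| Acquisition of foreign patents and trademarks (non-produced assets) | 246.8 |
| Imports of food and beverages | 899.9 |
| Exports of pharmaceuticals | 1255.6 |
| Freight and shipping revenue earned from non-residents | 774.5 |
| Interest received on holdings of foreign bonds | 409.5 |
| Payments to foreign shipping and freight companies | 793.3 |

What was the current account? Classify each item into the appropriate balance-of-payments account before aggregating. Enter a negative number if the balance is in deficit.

-1199.6

Goods: -1787.2 - 899.9 + 1255.6 = -1431.5
Services: 512.2 - 1649.6 + 1632.3 - 793.3 + 774.5 = 476.1
Primary income: -475.6 - 305.1 + 409.5 = -371.2
Secondary income: 127.0
Current account = (-1431.5) + 476.1 + (-371.2) + 127.0 = -1199.6
(Excluded from the current account — financial account: purchases of foreign government bonds by domestic residents 1739.9, foreign purchases of equities on the domestic stock exchange 1271.1; capital account: sale of embassy land to a foreign government 131.2, capital transfers received from emigrants 166.2, acquisition of foreign patents and trademarks (non-produced assets) 246.8.)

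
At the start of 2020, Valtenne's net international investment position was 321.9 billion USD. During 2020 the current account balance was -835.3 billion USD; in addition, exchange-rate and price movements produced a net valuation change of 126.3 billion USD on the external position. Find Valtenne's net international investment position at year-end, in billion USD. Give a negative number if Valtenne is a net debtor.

Change in NIIP = current account + net valuation change = -835.3 + 126.3 = -709.0
End-of-year NIIP = 321.9 + (-709.0) = -387.1

-387.1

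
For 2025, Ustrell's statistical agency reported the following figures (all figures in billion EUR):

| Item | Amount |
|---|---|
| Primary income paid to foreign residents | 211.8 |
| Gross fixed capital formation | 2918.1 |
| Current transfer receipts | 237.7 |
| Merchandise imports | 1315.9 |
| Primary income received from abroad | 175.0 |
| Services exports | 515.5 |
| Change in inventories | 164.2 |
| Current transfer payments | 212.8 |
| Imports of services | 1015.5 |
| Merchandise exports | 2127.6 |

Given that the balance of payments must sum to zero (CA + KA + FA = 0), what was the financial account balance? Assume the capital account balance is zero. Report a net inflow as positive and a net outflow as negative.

-299.8

Goods balance = 2127.6 - 1315.9 = 811.7
Services balance = 515.5 - 1015.5 = -500.0
Trade balance (goods + services) = 811.7 + (-500.0) = 311.7
Net primary income = 175.0 - 211.8 = -36.8
Net secondary income = 237.7 - 212.8 = 24.9
Current account = 311.7 + (-36.8) + 24.9 = 299.8
Financial account = -(299.8) = -299.8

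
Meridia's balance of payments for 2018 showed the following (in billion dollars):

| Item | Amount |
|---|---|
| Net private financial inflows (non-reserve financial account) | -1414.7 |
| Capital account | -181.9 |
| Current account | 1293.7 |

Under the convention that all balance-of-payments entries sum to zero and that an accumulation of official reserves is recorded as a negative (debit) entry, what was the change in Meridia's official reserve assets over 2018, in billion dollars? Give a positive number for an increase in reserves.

-302.9

Official reserve transactions balance = -(1293.7 + (-181.9) + (-1414.7)) = 302.9
An accumulation of reserves is recorded as a debit (negative entry), so the change in the stock of reserves is the negative of that balance.
Change in official reserves = -(302.9) = -302.9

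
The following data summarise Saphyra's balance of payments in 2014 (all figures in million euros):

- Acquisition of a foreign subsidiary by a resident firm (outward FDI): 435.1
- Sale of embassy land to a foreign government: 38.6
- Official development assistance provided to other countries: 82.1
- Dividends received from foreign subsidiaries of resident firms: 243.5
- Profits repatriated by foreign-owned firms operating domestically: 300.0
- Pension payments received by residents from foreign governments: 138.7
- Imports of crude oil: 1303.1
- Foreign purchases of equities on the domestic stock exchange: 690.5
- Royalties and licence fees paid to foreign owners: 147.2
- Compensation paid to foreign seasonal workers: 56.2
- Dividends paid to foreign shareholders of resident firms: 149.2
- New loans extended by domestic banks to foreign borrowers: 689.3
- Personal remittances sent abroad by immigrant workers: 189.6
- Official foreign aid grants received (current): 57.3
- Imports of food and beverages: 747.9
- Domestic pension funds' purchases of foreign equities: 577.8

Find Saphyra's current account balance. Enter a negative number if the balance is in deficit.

-2535.8

Goods: -1303.1 - 747.9 = -2051.0
Services: -147.2
Primary income: -300.0 - 56.2 + 243.5 - 149.2 = -261.9
Secondary income: 138.7 - 82.1 + 57.3 - 189.6 = -75.7
Current account = (-2051.0) + (-147.2) + (-261.9) + (-75.7) = -2535.8
(Excluded from the current account — financial account: acquisition of a foreign subsidiary by a resident firm (outward FDI) 435.1, foreign purchases of equities on the domestic stock exchange 690.5, new loans extended by domestic banks to foreign borrowers 689.3, domestic pension funds' purchases of foreign equities 577.8; capital account: sale of embassy land to a foreign government 38.6.)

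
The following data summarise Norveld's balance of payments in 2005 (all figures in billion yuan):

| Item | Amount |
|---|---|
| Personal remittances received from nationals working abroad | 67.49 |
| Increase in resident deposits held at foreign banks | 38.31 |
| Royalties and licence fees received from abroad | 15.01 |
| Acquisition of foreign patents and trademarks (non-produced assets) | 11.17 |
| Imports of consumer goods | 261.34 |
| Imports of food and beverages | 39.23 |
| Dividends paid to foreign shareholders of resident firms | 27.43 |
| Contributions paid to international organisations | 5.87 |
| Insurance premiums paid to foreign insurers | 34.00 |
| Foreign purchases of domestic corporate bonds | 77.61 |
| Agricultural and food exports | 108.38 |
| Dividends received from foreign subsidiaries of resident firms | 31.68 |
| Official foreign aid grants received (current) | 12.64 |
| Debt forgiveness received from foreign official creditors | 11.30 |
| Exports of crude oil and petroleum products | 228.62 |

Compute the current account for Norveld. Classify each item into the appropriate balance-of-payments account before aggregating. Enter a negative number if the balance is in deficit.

Goods: -39.23 + 108.38 - 261.34 + 228.62 = 36.43
Services: 15.01 - 34.00 = -18.99
Primary income: -27.43 + 31.68 = 4.25
Secondary income: 67.49 + 12.64 - 5.87 = 74.26
Current account = 36.43 + (-18.99) + 4.25 + 74.26 = 95.95
(Excluded from the current account — financial account: increase in resident deposits held at foreign banks 38.31, foreign purchases of domestic corporate bonds 77.61; capital account: acquisition of foreign patents and trademarks (non-produced assets) 11.17, debt forgiveness received from foreign official creditors 11.30.)

95.95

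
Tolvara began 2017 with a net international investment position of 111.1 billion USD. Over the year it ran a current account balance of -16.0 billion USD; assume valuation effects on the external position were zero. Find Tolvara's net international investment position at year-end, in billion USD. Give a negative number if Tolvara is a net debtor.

With no valuation effects, change in NIIP = current account = -16.0
End-of-year NIIP = 111.1 + (-16.0) = 95.1

95.1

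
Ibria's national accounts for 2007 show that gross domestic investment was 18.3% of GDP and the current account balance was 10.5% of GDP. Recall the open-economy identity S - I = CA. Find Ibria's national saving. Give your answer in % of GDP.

28.8

S = I + CA = 18.3 + 10.5 = 28.8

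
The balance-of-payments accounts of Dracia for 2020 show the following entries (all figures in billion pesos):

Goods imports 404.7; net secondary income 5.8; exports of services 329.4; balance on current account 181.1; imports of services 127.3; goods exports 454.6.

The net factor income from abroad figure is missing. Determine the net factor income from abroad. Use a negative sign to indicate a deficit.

Current account = goods balance + services balance + net primary income + net secondary income
Sum of the known components = 257.8
Net factor income from abroad = CA - (known components) = 181.1 - 257.8 = -76.7

-76.7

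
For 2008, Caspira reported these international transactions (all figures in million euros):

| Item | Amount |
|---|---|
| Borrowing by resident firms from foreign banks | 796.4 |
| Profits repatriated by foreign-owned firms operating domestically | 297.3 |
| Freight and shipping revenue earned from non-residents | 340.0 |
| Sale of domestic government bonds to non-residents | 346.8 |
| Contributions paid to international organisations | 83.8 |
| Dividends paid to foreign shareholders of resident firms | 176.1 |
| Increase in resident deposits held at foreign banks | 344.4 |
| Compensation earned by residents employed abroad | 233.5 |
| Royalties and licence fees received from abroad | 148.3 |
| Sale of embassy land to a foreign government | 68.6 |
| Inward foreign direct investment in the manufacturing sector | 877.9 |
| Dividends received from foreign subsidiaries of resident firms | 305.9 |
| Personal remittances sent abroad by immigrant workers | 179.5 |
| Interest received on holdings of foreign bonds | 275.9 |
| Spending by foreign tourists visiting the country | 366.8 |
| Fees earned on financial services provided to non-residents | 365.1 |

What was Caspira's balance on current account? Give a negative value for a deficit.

Services: 340.0 + 148.3 + 366.8 + 365.1 = 1220.2
Primary income: 275.9 - 176.1 + 305.9 + 233.5 - 297.3 = 341.9
Secondary income: -83.8 - 179.5 = -263.3
Current account = 1220.2 + 341.9 + (-263.3) = 1298.8
(Excluded from the current account — financial account: borrowing by resident firms from foreign banks 796.4, sale of domestic government bonds to non-residents 346.8, increase in resident deposits held at foreign banks 344.4, inward foreign direct investment in the manufacturing sector 877.9; capital account: sale of embassy land to a foreign government 68.6.)

1298.8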